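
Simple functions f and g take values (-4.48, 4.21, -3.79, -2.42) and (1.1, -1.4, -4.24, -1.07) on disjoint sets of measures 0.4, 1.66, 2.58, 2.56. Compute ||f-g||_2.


Step 1: Compute differences f_i - g_i:
  -4.48 - 1.1 = -5.58
  4.21 - -1.4 = 5.61
  -3.79 - -4.24 = 0.45
  -2.42 - -1.07 = -1.35
Step 2: Compute |diff|^2 * measure for each set:
  |-5.58|^2 * 0.4 = 31.1364 * 0.4 = 12.45456
  |5.61|^2 * 1.66 = 31.4721 * 1.66 = 52.243686
  |0.45|^2 * 2.58 = 0.2025 * 2.58 = 0.52245
  |-1.35|^2 * 2.56 = 1.8225 * 2.56 = 4.6656
Step 3: Sum = 69.886296
Step 4: ||f-g||_2 = (69.886296)^(1/2) = 8.359802


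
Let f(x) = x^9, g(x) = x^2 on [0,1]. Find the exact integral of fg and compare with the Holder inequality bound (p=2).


Step 1: Exact integral of f*g = integral(x^11, 0, 1) = 1/12
     = 0.083333
Step 2: Holder bound with p=2, q=2:
  ||f||_p = (integral x^18 dx)^(1/2) = (1/19)^(1/2) = 0.229416
  ||g||_q = (integral x^4 dx)^(1/2) = (1/5)^(1/2) = 0.447214
Step 3: Holder bound = ||f||_p * ||g||_q = 0.229416 * 0.447214 = 0.102598
Verification: 0.083333 <= 0.102598 (Holder holds)


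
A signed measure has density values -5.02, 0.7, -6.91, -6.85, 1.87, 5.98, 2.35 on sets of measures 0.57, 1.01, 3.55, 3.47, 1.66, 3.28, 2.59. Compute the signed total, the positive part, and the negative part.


Step 1: Compute signed measure on each set:
  Set 1: -5.02 * 0.57 = -2.8614
  Set 2: 0.7 * 1.01 = 0.707
  Set 3: -6.91 * 3.55 = -24.5305
  Set 4: -6.85 * 3.47 = -23.7695
  Set 5: 1.87 * 1.66 = 3.1042
  Set 6: 5.98 * 3.28 = 19.6144
  Set 7: 2.35 * 2.59 = 6.0865
Step 2: Total signed measure = (-2.8614) + (0.707) + (-24.5305) + (-23.7695) + (3.1042) + (19.6144) + (6.0865)
     = -21.6493
Step 3: Positive part mu+(X) = sum of positive contributions = 29.5121
Step 4: Negative part mu-(X) = |sum of negative contributions| = 51.1614


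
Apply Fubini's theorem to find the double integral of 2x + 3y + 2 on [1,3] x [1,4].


By Fubini, integrate in x first, then y.
Step 1: Fix y, integrate over x in [1,3]:
  integral(2x + 3y + 2, x=1..3)
  = 2*(3^2 - 1^2)/2 + (3y + 2)*(3 - 1)
  = 8 + (3y + 2)*2
  = 8 + 6y + 4
  = 12 + 6y
Step 2: Integrate over y in [1,4]:
  integral(12 + 6y, y=1..4)
  = 12*3 + 6*(4^2 - 1^2)/2
  = 36 + 45
  = 81


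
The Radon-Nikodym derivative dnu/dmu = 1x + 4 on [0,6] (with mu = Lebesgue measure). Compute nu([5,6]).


nu(A) = integral_A (dnu/dmu) dmu = integral_5^6 (1x + 4) dx
Step 1: Antiderivative F(x) = (1/2)x^2 + 4x
Step 2: F(6) = (1/2)*6^2 + 4*6 = 18 + 24 = 42
Step 3: F(5) = (1/2)*5^2 + 4*5 = 12.5 + 20 = 32.5
Step 4: nu([5,6]) = F(6) - F(5) = 42 - 32.5 = 9.5


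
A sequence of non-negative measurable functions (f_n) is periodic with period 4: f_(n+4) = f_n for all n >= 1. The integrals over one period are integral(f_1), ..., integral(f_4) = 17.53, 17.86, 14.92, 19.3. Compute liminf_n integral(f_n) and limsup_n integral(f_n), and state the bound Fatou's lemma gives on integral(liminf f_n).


The sequence (integral(f_n)) is periodic with period 4, repeating the values 17.53, 17.86, 14.92, 19.3 indefinitely.
Step 1: For a periodic sequence, every tail (a_m, a_(m+1), ...) contains all 4 period values infinitely often.
Step 2: Hence inf of every tail = min of the period values = min(17.53, 17.86, 14.92, 19.3) = 14.92.
        liminf_n integral(f_n) = sup over m of (inf of tail from m) = 14.92.
Step 3: Similarly sup of every tail = max of the period values = 19.3.
        limsup_n integral(f_n) = 19.3.
Step 4: Fatou's lemma: integral(liminf_n f_n) <= liminf_n integral(f_n) = 14.92.
        So the integral of the pointwise liminf is at most 14.92.


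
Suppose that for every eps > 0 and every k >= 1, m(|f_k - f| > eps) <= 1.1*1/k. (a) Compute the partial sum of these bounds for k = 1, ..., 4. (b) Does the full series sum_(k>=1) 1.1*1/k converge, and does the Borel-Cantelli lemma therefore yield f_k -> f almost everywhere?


Step 1: List the terms 1.1*1/k for k = 1 to 4:
  k=1: 1.1
  k=2: 0.55
  k=3: 0.366667
  k=4: 0.275
Step 2: Partial sum = 1.1 + 0.55 + 0.366667 + 0.275
     = 2.291667
Step 3: The full series sum_(k>=1) 1.1*1/k diverges (harmonic series, p = 1; a nonzero constant multiple of a divergent series diverges).
Step 4: The (first) Borel-Cantelli lemma requires a summable sequence of measures, so it does not apply here;
        from this bound alone no conclusion about a.e. convergence can be drawn (convergence in measure still
        gives an a.e.-convergent subsequence, but not a.e. convergence of the whole sequence).
Conclusion: series diverges; Borel-Cantelli is inconclusive about a.e. convergence of f_k.


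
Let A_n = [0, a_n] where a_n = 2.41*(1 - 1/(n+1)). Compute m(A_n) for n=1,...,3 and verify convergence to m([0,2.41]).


By continuity of measure from below: if A_n increases to A, then m(A_n) -> m(A).
Here A = [0, 2.41], so m(A) = 2.41
Step 1: a_1 = 2.41*(1 - 1/2) = 1.205, m(A_1) = 1.205
Step 2: a_2 = 2.41*(1 - 1/3) = 1.6067, m(A_2) = 1.6067
Step 3: a_3 = 2.41*(1 - 1/4) = 1.8075, m(A_3) = 1.8075
Limit: m(A_n) -> m([0,2.41]) = 2.41


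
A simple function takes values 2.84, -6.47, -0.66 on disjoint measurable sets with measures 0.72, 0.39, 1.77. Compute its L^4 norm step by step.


Step 1: Compute |f_i|^4 for each value:
  |2.84|^4 = 65.053903
  |-6.47|^4 = 1752.334949
  |-0.66|^4 = 0.189747
Step 2: Multiply by measures and sum:
  65.053903 * 0.72 = 46.83881
  1752.334949 * 0.39 = 683.41063
  0.189747 * 1.77 = 0.335853
Sum = 46.83881 + 683.41063 + 0.335853 = 730.585293
Step 3: Take the p-th root:
||f||_4 = (730.585293)^(1/4) = 5.198975


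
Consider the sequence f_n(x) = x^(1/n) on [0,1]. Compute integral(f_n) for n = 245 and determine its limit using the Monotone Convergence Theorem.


At n = 245: f_245(x) = x^(1/245).
Step 1: integral(x^(1/245), 0, 1) = [x^(1/245+1) / (1/245+1)] from 0 to 1
     = 1 / (1/245 + 1) = 1 / ((245+1)/245) = 245/(245+1)
     = 245/246 = 0.995935
Step 2: As n -> infinity, f_n(x) = x^(1/n) -> 1 for x in (0,1], and f_n is increasing in n.
By MCT, lim_n integral(f_n) = integral(lim_n f_n) = integral(1, 0, 1) = 1.
Step 3: Verify convergence: 245/246 = 0.995935 -> 1


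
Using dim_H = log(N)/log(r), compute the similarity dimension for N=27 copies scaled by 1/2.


For a self-similar set with N copies scaled by 1/r:
dim_H = log(N)/log(r) = log(27)/log(2)
= 3.295837/0.693147
= 4.754888


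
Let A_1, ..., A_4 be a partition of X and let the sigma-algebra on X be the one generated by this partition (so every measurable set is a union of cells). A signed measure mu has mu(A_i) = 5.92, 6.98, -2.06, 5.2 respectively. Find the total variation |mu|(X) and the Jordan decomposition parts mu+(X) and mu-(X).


Step 1: Every measurable set is a union of atoms (the cells / points), so a Hahn decomposition is
  obtained by grouping atoms by sign: P = union of atoms with mu > 0, N = union of the remaining atoms.
  Atoms in P (indices): 1, 2, 4;  atoms in N (indices): 3
  Positive values: 5.92, 6.98, 5.2
  Negative values: -2.06
Step 2: mu+(X) = mu(P) = sum of positive atom values = 18.1
Step 3: mu-(X) = -mu(N) = sum of |negative atom values| = 2.06
Step 4: |mu|(X) = mu+(X) + mu-(X) = 18.1 + 2.06 = 20.16


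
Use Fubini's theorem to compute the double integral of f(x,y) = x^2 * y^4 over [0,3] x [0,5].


By Fubini's theorem, the double integral factors as a product of single integrals:
Step 1: integral_0^3 x^2 dx = [x^3/3] from 0 to 3
     = 3^3/3 = 9
Step 2: integral_0^5 y^4 dy = [y^5/5] from 0 to 5
     = 5^5/5 = 625
Step 3: Double integral = 9 * 625 = 5625


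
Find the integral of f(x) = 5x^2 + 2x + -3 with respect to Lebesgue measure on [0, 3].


The Lebesgue integral of a Riemann-integrable function agrees with the Riemann integral.
Antiderivative F(x) = (5/3)x^3 + (2/2)x^2 + -3x
F(3) = (5/3)*3^3 + (2/2)*3^2 + -3*3
     = (5/3)*27 + (2/2)*9 + -3*3
     = 45 + 9 + -9
     = 45
F(0) = 0.0
Integral = F(3) - F(0) = 45 - 0.0 = 45


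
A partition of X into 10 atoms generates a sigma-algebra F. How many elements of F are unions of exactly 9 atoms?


Each element of F is a union of some subset of the 10 atoms.
Elements that are unions of exactly 9 atoms correspond to 9-element subsets of the 10 atoms.
Count = C(10, 9) = 10! / (9! * 1!) = 10.


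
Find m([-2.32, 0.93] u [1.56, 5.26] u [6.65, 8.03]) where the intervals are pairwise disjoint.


For pairwise disjoint intervals, m(union) = sum of lengths.
= (0.93 - -2.32) + (5.26 - 1.56) + (8.03 - 6.65)
= 3.25 + 3.7 + 1.38
= 8.33


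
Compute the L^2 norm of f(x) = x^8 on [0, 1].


Step 1: ||f||_2 = (integral_0^1 |x^8|^2 dx)^(1/2)
     = (integral_0^1 x^16 dx)^(1/2)
Step 2: integral_0^1 x^16 dx = [x^17/(17)] from 0 to 1 = 1^17/17
     = 1/17 = 0.058824
Step 3: ||f||_2 = (0.058824)^(1/2) = 0.242536


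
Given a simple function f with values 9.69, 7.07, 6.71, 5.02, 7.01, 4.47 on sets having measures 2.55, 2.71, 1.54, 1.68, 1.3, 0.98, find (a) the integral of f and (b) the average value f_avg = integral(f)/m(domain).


Step 1: Integral = sum(value_i * measure_i)
= 9.69*2.55 + 7.07*2.71 + 6.71*1.54 + 5.02*1.68 + 7.01*1.3 + 4.47*0.98
= 24.7095 + 19.1597 + 10.3334 + 8.4336 + 9.113 + 4.3806
= 76.1298
Step 2: Total measure of domain = 2.55 + 2.71 + 1.54 + 1.68 + 1.3 + 0.98 = 10.76
Step 3: Average value = 76.1298 / 10.76 = 7.07526


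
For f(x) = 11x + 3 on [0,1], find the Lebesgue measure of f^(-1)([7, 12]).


f^(-1)([7, 12]) = {x : 7 <= 11x + 3 <= 12}
Solving: (7 - 3)/11 <= x <= (12 - 3)/11
= [0.363636, 0.818182]
Intersecting with [0,1]: [0.363636, 0.818182]
Measure = 0.818182 - 0.363636 = 0.454545


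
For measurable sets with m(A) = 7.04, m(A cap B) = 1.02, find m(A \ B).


m(A \ B) = m(A) - m(A n B)
= 7.04 - 1.02
= 6.02


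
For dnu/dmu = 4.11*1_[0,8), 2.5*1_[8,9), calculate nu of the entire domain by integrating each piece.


Integrate each piece of the Radon-Nikodym derivative:
Step 1: integral_0^8 4.11 dx = 4.11*(8-0) = 4.11*8 = 32.88
Step 2: integral_8^9 2.5 dx = 2.5*(9-8) = 2.5*1 = 2.5
Total: 32.88 + 2.5 = 35.38


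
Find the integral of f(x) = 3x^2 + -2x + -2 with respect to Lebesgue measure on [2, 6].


The Lebesgue integral of a Riemann-integrable function agrees with the Riemann integral.
Antiderivative F(x) = (3/3)x^3 + (-2/2)x^2 + -2x
F(6) = (3/3)*6^3 + (-2/2)*6^2 + -2*6
     = (3/3)*216 + (-2/2)*36 + -2*6
     = 216 + -36 + -12
     = 168
F(2) = 0.0
Integral = F(6) - F(2) = 168 - 0.0 = 168


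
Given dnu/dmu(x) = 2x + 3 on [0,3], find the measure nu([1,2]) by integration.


nu(A) = integral_A (dnu/dmu) dmu = integral_1^2 (2x + 3) dx
Step 1: Antiderivative F(x) = (2/2)x^2 + 3x
Step 2: F(2) = (2/2)*2^2 + 3*2 = 4 + 6 = 10
Step 3: F(1) = (2/2)*1^2 + 3*1 = 1 + 3 = 4
Step 4: nu([1,2]) = F(2) - F(1) = 10 - 4 = 6


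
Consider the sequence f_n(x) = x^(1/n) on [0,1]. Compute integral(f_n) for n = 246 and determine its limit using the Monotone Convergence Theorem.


At n = 246: f_246(x) = x^(1/246).
Step 1: integral(x^(1/246), 0, 1) = [x^(1/246+1) / (1/246+1)] from 0 to 1
     = 1 / (1/246 + 1) = 1 / ((246+1)/246) = 246/(246+1)
     = 246/247 = 0.995951
Step 2: As n -> infinity, f_n(x) = x^(1/n) -> 1 for x in (0,1], and f_n is increasing in n.
By MCT, lim_n integral(f_n) = integral(lim_n f_n) = integral(1, 0, 1) = 1.
Step 3: Verify convergence: 246/247 = 0.995951 -> 1


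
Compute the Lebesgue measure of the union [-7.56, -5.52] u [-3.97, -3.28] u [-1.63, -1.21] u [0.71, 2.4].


For pairwise disjoint intervals, m(union) = sum of lengths.
= (-5.52 - -7.56) + (-3.28 - -3.97) + (-1.21 - -1.63) + (2.4 - 0.71)
= 2.04 + 0.69 + 0.42 + 1.69
= 4.84


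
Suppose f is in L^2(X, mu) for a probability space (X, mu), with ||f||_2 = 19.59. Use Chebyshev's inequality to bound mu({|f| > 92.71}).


Chebyshev/Markov inequality: mu(|f| > eps) <= (||f||_p / eps)^p
Step 1: ||f||_2 / eps = 19.59 / 92.71 = 0.211304
Step 2: Raise to power p = 2:
  (0.211304)^2 = 0.044649
Step 3: Therefore mu(|f| > 92.71) <= 0.044649


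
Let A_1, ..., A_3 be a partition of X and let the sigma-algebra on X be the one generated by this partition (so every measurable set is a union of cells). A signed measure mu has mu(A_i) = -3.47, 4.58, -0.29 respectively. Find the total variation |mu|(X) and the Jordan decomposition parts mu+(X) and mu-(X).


Step 1: Every measurable set is a union of atoms (the cells / points), so a Hahn decomposition is
  obtained by grouping atoms by sign: P = union of atoms with mu > 0, N = union of the remaining atoms.
  Atoms in P (indices): 2;  atoms in N (indices): 1, 3
  Positive values: 4.58
  Negative values: -3.47, -0.29
Step 2: mu+(X) = mu(P) = sum of positive atom values = 4.58
Step 3: mu-(X) = -mu(N) = sum of |negative atom values| = 3.76
Step 4: |mu|(X) = mu+(X) + mu-(X) = 4.58 + 3.76 = 8.34


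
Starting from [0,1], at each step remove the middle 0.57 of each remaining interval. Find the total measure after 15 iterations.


Step 1: At each step, fraction remaining = 1 - 0.57 = 0.43
Step 2: After 15 steps, measure = (0.43)^15
Result = 3.177070e-06


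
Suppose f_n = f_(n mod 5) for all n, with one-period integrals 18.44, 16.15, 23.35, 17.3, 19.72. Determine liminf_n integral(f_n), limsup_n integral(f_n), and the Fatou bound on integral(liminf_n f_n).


The sequence (integral(f_n)) is periodic with period 5, repeating the values 18.44, 16.15, 23.35, 17.3, 19.72 indefinitely.
Step 1: For a periodic sequence, every tail (a_m, a_(m+1), ...) contains all 5 period values infinitely often.
Step 2: Hence inf of every tail = min of the period values = min(18.44, 16.15, 23.35, 17.3, 19.72) = 16.15.
        liminf_n integral(f_n) = sup over m of (inf of tail from m) = 16.15.
Step 3: Similarly sup of every tail = max of the period values = 23.35.
        limsup_n integral(f_n) = 23.35.
Step 4: Fatou's lemma: integral(liminf_n f_n) <= liminf_n integral(f_n) = 16.15.
        So the integral of the pointwise liminf is at most 16.15.


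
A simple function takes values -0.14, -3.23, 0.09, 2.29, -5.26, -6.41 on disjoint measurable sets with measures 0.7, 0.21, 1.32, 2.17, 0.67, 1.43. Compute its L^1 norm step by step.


Step 1: Compute |f_i|^1 for each value:
  |-0.14|^1 = 0.14
  |-3.23|^1 = 3.23
  |0.09|^1 = 0.09
  |2.29|^1 = 2.29
  |-5.26|^1 = 5.26
  |-6.41|^1 = 6.41
Step 2: Multiply by measures and sum:
  0.14 * 0.7 = 0.098
  3.23 * 0.21 = 0.6783
  0.09 * 1.32 = 0.1188
  2.29 * 2.17 = 4.9693
  5.26 * 0.67 = 3.5242
  6.41 * 1.43 = 9.1663
Sum = 0.098 + 0.6783 + 0.1188 + 4.9693 + 3.5242 + 9.1663 = 18.5549
Step 3: Take the p-th root:
||f||_1 = (18.5549)^(1/1) = 18.5549


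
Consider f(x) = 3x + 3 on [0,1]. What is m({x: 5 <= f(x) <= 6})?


f^(-1)([5, 6]) = {x : 5 <= 3x + 3 <= 6}
Solving: (5 - 3)/3 <= x <= (6 - 3)/3
= [0.666667, 1]
Intersecting with [0,1]: [0.666667, 1]
Measure = 1 - 0.666667 = 0.333333


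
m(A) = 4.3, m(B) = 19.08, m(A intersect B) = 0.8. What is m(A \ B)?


m(A \ B) = m(A) - m(A n B)
= 4.3 - 0.8
= 3.5


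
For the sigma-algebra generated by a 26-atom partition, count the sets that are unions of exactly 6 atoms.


Each element of F is a union of some subset of the 26 atoms.
Elements that are unions of exactly 6 atoms correspond to 6-element subsets of the 26 atoms.
Count = C(26, 6) = 26! / (6! * 20!) = 230230.


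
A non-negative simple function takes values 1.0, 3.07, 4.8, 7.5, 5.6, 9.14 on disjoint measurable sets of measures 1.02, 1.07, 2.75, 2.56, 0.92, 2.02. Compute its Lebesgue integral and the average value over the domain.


Step 1: Integral = sum(value_i * measure_i)
= 1.0*1.02 + 3.07*1.07 + 4.8*2.75 + 7.5*2.56 + 5.6*0.92 + 9.14*2.02
= 1.02 + 3.2849 + 13.2 + 19.2 + 5.152 + 18.4628
= 60.3197
Step 2: Total measure of domain = 1.02 + 1.07 + 2.75 + 2.56 + 0.92 + 2.02 = 10.34
Step 3: Average value = 60.3197 / 10.34 = 5.833627


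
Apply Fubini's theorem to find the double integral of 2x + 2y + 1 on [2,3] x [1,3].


By Fubini, integrate in x first, then y.
Step 1: Fix y, integrate over x in [2,3]:
  integral(2x + 2y + 1, x=2..3)
  = 2*(3^2 - 2^2)/2 + (2y + 1)*(3 - 2)
  = 5 + (2y + 1)*1
  = 5 + 2y + 1
  = 6 + 2y
Step 2: Integrate over y in [1,3]:
  integral(6 + 2y, y=1..3)
  = 6*2 + 2*(3^2 - 1^2)/2
  = 12 + 8
  = 20


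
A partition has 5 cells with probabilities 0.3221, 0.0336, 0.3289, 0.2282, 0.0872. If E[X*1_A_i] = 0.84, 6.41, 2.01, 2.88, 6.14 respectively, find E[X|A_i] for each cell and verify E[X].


For each cell A_i: E[X|A_i] = E[X*1_A_i] / P(A_i)
Step 1: E[X|A_1] = 0.84 / 0.3221 = 2.607886
Step 2: E[X|A_2] = 6.41 / 0.0336 = 190.77381
Step 3: E[X|A_3] = 2.01 / 0.3289 = 6.11128
Step 4: E[X|A_4] = 2.88 / 0.2282 = 12.620508
Step 5: E[X|A_5] = 6.14 / 0.0872 = 70.412844
Verification: E[X] = sum E[X*1_A_i] = 0.84 + 6.41 + 2.01 + 2.88 + 6.14 = 18.28


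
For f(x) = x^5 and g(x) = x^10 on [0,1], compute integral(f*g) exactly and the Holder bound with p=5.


Step 1: Exact integral of f*g = integral(x^15, 0, 1) = 1/16
     = 0.0625
Step 2: Holder bound with p=5, q=1.25:
  ||f||_p = (integral x^25 dx)^(1/5) = (1/26)^(1/5) = 0.521201
  ||g||_q = (integral x^12.5 dx)^(1/1.25) = (1/13.5)^(1/1.25) = 0.124662
Step 3: Holder bound = ||f||_p * ||g||_q = 0.521201 * 0.124662 = 0.064974
Verification: 0.0625 <= 0.064974 (Holder holds)


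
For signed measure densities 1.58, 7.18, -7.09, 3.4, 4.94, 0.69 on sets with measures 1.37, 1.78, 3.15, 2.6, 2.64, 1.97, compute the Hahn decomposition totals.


Step 1: Compute signed measure on each set:
  Set 1: 1.58 * 1.37 = 2.1646
  Set 2: 7.18 * 1.78 = 12.7804
  Set 3: -7.09 * 3.15 = -22.3335
  Set 4: 3.4 * 2.6 = 8.84
  Set 5: 4.94 * 2.64 = 13.0416
  Set 6: 0.69 * 1.97 = 1.3593
Step 2: Total signed measure = (2.1646) + (12.7804) + (-22.3335) + (8.84) + (13.0416) + (1.3593)
     = 15.8524
Step 3: Positive part mu+(X) = sum of positive contributions = 38.1859
Step 4: Negative part mu-(X) = |sum of negative contributions| = 22.3335


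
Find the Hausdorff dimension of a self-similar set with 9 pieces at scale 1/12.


For a self-similar set with N copies scaled by 1/r:
dim_H = log(N)/log(r) = log(9)/log(12)
= 2.197225/2.484907
= 0.884228


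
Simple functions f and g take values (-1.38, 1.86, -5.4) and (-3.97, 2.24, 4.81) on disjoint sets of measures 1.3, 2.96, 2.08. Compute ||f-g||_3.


Step 1: Compute differences f_i - g_i:
  -1.38 - -3.97 = 2.59
  1.86 - 2.24 = -0.38
  -5.4 - 4.81 = -10.21
Step 2: Compute |diff|^3 * measure for each set:
  |2.59|^3 * 1.3 = 17.373979 * 1.3 = 22.586173
  |-0.38|^3 * 2.96 = 0.054872 * 2.96 = 0.162421
  |-10.21|^3 * 2.08 = 1064.332261 * 2.08 = 2213.811103
Step 3: Sum = 2236.559697
Step 4: ||f-g||_3 = (2236.559697)^(1/3) = 13.077563


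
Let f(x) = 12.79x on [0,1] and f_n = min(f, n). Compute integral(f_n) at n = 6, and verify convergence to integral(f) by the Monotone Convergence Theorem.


f(x) = 12.79x on [0,1]; f_n(x) = min(12.79x, n). At n = 6:
Step 1: f(x) reaches 6 at x = 6/12.79 = 0.469116
Step 2: integral(f_6) = integral(12.79x, 0, 0.469116) + integral(6, 0.469116, 1)
       = 12.79*0.469116^2/2 + 6*(1 - 0.469116)
       = 1.407349 + 3.185301
       = 4.592651
Step 3: As n -> infinity, f_n increases to f, so by MCT integral(f_n) -> integral(f) = 12.79/2 = 6.395.
Convergence: integral(f_6) = 4.592651 -> 6.395 as n -> infinity


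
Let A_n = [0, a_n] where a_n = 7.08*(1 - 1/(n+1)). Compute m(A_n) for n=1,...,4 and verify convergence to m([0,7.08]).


By continuity of measure from below: if A_n increases to A, then m(A_n) -> m(A).
Here A = [0, 7.08], so m(A) = 7.08
Step 1: a_1 = 7.08*(1 - 1/2) = 3.54, m(A_1) = 3.54
Step 2: a_2 = 7.08*(1 - 1/3) = 4.72, m(A_2) = 4.72
Step 3: a_3 = 7.08*(1 - 1/4) = 5.31, m(A_3) = 5.31
Step 4: a_4 = 7.08*(1 - 1/5) = 5.664, m(A_4) = 5.664
Limit: m(A_n) -> m([0,7.08]) = 7.08


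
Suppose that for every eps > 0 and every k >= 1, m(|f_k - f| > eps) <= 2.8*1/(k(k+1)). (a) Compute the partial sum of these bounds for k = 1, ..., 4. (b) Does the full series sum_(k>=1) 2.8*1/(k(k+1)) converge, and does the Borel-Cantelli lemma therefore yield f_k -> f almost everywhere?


Step 1: List the terms 2.8*1/(k(k+1)) for k = 1 to 4:
  k=1: 1.4
  k=2: 0.466667
  k=3: 0.233333
  k=4: 0.14
Step 2: Partial sum = 1.4 + 0.466667 + 0.233333 + 0.14
     = 2.24
Step 3: The full series sum_(k>=1) 2.8*1/(k(k+1)) converges (telescoping series sum 1/(k(k+1)) = 1; a constant multiple of a convergent series converges).
Step 4: Fix eps > 0. Since sum_k m(|f_k - f| > eps) < infinity, the Borel-Cantelli lemma gives
        m(limsup_k {|f_k - f| > eps}) = 0, i.e. for a.e. x, |f_k(x) - f(x)| <= eps for all large k.
        Applying this with eps = 1/j for j = 1, 2, ... and intersecting the countably many full-measure sets,
        for a.e. x we get limsup_k |f_k(x) - f(x)| <= 1/j for every j, hence f_k -> f almost everywhere.
Conclusion: series converges; Borel-Cantelli yields f_k -> f a.e.


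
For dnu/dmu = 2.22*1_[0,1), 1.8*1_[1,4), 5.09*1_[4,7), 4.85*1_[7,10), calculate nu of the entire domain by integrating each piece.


Integrate each piece of the Radon-Nikodym derivative:
Step 1: integral_0^1 2.22 dx = 2.22*(1-0) = 2.22*1 = 2.22
Step 2: integral_1^4 1.8 dx = 1.8*(4-1) = 1.8*3 = 5.4
Step 3: integral_4^7 5.09 dx = 5.09*(7-4) = 5.09*3 = 15.27
Step 4: integral_7^10 4.85 dx = 4.85*(10-7) = 4.85*3 = 14.55
Total: 2.22 + 5.4 + 15.27 + 14.55 = 37.44


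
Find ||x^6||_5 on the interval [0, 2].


Step 1: ||f||_5 = (integral_0^2 |x^6|^5 dx)^(1/5)
     = (integral_0^2 x^30 dx)^(1/5)
Step 2: integral_0^2 x^30 dx = [x^31/(31)] from 0 to 2 = 2^31/31
     = 2147483648/31 = 6.927367e+07
Step 3: ||f||_5 = (6.927367e+07)^(1/5) = 36.992496


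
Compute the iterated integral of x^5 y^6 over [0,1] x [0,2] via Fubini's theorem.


By Fubini's theorem, the double integral factors as a product of single integrals:
Step 1: integral_0^1 x^5 dx = [x^6/6] from 0 to 1
     = 1^6/6 = 0.166667
Step 2: integral_0^2 y^6 dy = [y^7/7] from 0 to 2
     = 2^7/7 = 18.285714
Step 3: Double integral = 0.166667 * 18.285714 = 3.047619


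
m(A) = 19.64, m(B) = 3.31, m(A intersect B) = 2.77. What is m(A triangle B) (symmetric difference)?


m(A Delta B) = m(A) + m(B) - 2*m(A n B)
= 19.64 + 3.31 - 2*2.77
= 19.64 + 3.31 - 5.54
= 17.41


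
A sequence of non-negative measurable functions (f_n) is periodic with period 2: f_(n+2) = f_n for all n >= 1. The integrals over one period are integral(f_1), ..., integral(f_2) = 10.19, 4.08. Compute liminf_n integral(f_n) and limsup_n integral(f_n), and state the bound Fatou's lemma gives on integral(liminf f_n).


The sequence (integral(f_n)) is periodic with period 2, repeating the values 10.19, 4.08 indefinitely.
Step 1: For a periodic sequence, every tail (a_m, a_(m+1), ...) contains all 2 period values infinitely often.
Step 2: Hence inf of every tail = min of the period values = min(10.19, 4.08) = 4.08.
        liminf_n integral(f_n) = sup over m of (inf of tail from m) = 4.08.
Step 3: Similarly sup of every tail = max of the period values = 10.19.
        limsup_n integral(f_n) = 10.19.
Step 4: Fatou's lemma: integral(liminf_n f_n) <= liminf_n integral(f_n) = 4.08.
        So the integral of the pointwise liminf is at most 4.08.


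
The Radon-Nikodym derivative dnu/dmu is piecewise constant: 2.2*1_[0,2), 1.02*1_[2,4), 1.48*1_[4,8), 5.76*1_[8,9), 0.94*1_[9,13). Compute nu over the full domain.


Integrate each piece of the Radon-Nikodym derivative:
Step 1: integral_0^2 2.2 dx = 2.2*(2-0) = 2.2*2 = 4.4
Step 2: integral_2^4 1.02 dx = 1.02*(4-2) = 1.02*2 = 2.04
Step 3: integral_4^8 1.48 dx = 1.48*(8-4) = 1.48*4 = 5.92
Step 4: integral_8^9 5.76 dx = 5.76*(9-8) = 5.76*1 = 5.76
Step 5: integral_9^13 0.94 dx = 0.94*(13-9) = 0.94*4 = 3.76
Total: 4.4 + 2.04 + 5.92 + 5.76 + 3.76 = 21.88


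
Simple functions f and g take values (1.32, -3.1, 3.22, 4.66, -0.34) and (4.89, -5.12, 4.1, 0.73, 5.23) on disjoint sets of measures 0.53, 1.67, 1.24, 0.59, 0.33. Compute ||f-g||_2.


Step 1: Compute differences f_i - g_i:
  1.32 - 4.89 = -3.57
  -3.1 - -5.12 = 2.02
  3.22 - 4.1 = -0.88
  4.66 - 0.73 = 3.93
  -0.34 - 5.23 = -5.57
Step 2: Compute |diff|^2 * measure for each set:
  |-3.57|^2 * 0.53 = 12.7449 * 0.53 = 6.754797
  |2.02|^2 * 1.67 = 4.0804 * 1.67 = 6.814268
  |-0.88|^2 * 1.24 = 0.7744 * 1.24 = 0.960256
  |3.93|^2 * 0.59 = 15.4449 * 0.59 = 9.112491
  |-5.57|^2 * 0.33 = 31.0249 * 0.33 = 10.238217
Step 3: Sum = 33.880029
Step 4: ||f-g||_2 = (33.880029)^(1/2) = 5.820655


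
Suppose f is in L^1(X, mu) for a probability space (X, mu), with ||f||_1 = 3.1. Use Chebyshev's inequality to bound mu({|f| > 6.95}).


Chebyshev/Markov inequality: mu(|f| > eps) <= (||f||_p / eps)^p
Step 1: ||f||_1 / eps = 3.1 / 6.95 = 0.446043
Step 2: Raise to power p = 1:
  (0.446043)^1 = 0.446043
Step 3: Therefore mu(|f| > 6.95) <= 0.446043


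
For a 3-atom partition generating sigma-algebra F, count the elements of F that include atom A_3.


Each element of F is a union of some subset S of the 3 atoms.
The element contains A_3 iff A_3 is in S.
So we count subsets S of {A_1,...,A_3} with A_3 in S: choose freely among the other 2 atoms.
Count = 2^(3-1) = 2^2 = 4.


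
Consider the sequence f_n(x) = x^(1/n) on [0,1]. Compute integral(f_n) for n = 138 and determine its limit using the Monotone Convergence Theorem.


At n = 138: f_138(x) = x^(1/138).
Step 1: integral(x^(1/138), 0, 1) = [x^(1/138+1) / (1/138+1)] from 0 to 1
     = 1 / (1/138 + 1) = 1 / ((138+1)/138) = 138/(138+1)
     = 138/139 = 0.992806
Step 2: As n -> infinity, f_n(x) = x^(1/n) -> 1 for x in (0,1], and f_n is increasing in n.
By MCT, lim_n integral(f_n) = integral(lim_n f_n) = integral(1, 0, 1) = 1.
Step 3: Verify convergence: 138/139 = 0.992806 -> 1


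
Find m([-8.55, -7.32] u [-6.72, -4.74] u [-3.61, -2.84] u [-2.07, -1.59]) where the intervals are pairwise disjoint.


For pairwise disjoint intervals, m(union) = sum of lengths.
= (-7.32 - -8.55) + (-4.74 - -6.72) + (-2.84 - -3.61) + (-1.59 - -2.07)
= 1.23 + 1.98 + 0.77 + 0.48
= 4.46


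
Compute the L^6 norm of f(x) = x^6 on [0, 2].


Step 1: ||f||_6 = (integral_0^2 |x^6|^6 dx)^(1/6)
     = (integral_0^2 x^36 dx)^(1/6)
Step 2: integral_0^2 x^36 dx = [x^37/(37)] from 0 to 2 = 2^37/37
     = 137438953472/37 = 3.714566e+09
Step 3: ||f||_6 = (3.714566e+09)^(1/6) = 39.35362


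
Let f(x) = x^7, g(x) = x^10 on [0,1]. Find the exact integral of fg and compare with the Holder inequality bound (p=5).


Step 1: Exact integral of f*g = integral(x^17, 0, 1) = 1/18
     = 0.055556
Step 2: Holder bound with p=5, q=1.25:
  ||f||_p = (integral x^35 dx)^(1/5) = (1/36)^(1/5) = 0.488359
  ||g||_q = (integral x^12.5 dx)^(1/1.25) = (1/13.5)^(1/1.25) = 0.124662
Step 3: Holder bound = ||f||_p * ||g||_q = 0.488359 * 0.124662 = 0.06088
Verification: 0.055556 <= 0.06088 (Holder holds)


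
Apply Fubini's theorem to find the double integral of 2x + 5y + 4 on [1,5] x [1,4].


By Fubini, integrate in x first, then y.
Step 1: Fix y, integrate over x in [1,5]:
  integral(2x + 5y + 4, x=1..5)
  = 2*(5^2 - 1^2)/2 + (5y + 4)*(5 - 1)
  = 24 + (5y + 4)*4
  = 24 + 20y + 16
  = 40 + 20y
Step 2: Integrate over y in [1,4]:
  integral(40 + 20y, y=1..4)
  = 40*3 + 20*(4^2 - 1^2)/2
  = 120 + 150
  = 270


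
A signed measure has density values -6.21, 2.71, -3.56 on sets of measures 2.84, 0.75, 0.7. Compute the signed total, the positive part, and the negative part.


Step 1: Compute signed measure on each set:
  Set 1: -6.21 * 2.84 = -17.6364
  Set 2: 2.71 * 0.75 = 2.0325
  Set 3: -3.56 * 0.7 = -2.492
Step 2: Total signed measure = (-17.6364) + (2.0325) + (-2.492)
     = -18.0959
Step 3: Positive part mu+(X) = sum of positive contributions = 2.0325
Step 4: Negative part mu-(X) = |sum of negative contributions| = 20.1284


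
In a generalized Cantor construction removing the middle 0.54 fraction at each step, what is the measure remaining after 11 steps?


Step 1: At each step, fraction remaining = 1 - 0.54 = 0.46
Step 2: After 11 steps, measure = (0.46)^11
Result = 1.951354e-04


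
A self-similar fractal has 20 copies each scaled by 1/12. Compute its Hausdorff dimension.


For a self-similar set with N copies scaled by 1/r:
dim_H = log(N)/log(r) = log(20)/log(12)
= 2.995732/2.484907
= 1.205571


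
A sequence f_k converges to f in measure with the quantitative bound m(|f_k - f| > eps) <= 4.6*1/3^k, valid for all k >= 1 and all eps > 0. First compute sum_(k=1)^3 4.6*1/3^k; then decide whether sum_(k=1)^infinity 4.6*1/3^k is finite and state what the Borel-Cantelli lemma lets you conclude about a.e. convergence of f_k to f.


Step 1: List the terms 4.6*1/3^k for k = 1 to 3:
  k=1: 1.533333
  k=2: 0.511111
  k=3: 0.17037
Step 2: Partial sum = 1.533333 + 0.511111 + 0.17037
     = 2.214815
Step 3: The full series sum_(k>=1) 4.6*1/3^k converges (geometric series with ratio 1/3 < 1; a constant multiple of a convergent series converges).
Step 4: Fix eps > 0. Since sum_k m(|f_k - f| > eps) < infinity, the Borel-Cantelli lemma gives
        m(limsup_k {|f_k - f| > eps}) = 0, i.e. for a.e. x, |f_k(x) - f(x)| <= eps for all large k.
        Applying this with eps = 1/j for j = 1, 2, ... and intersecting the countably many full-measure sets,
        for a.e. x we get limsup_k |f_k(x) - f(x)| <= 1/j for every j, hence f_k -> f almost everywhere.
Conclusion: series converges; Borel-Cantelli yields f_k -> f a.e.


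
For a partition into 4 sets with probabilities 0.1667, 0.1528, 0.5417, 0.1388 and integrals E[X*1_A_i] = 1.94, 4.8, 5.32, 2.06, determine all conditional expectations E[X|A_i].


For each cell A_i: E[X|A_i] = E[X*1_A_i] / P(A_i)
Step 1: E[X|A_1] = 1.94 / 0.1667 = 11.637672
Step 2: E[X|A_2] = 4.8 / 0.1528 = 31.413613
Step 3: E[X|A_3] = 5.32 / 0.5417 = 9.820934
Step 4: E[X|A_4] = 2.06 / 0.1388 = 14.841499
Verification: E[X] = sum E[X*1_A_i] = 1.94 + 4.8 + 5.32 + 2.06 = 14.12


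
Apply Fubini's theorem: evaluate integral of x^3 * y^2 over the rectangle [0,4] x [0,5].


By Fubini's theorem, the double integral factors as a product of single integrals:
Step 1: integral_0^4 x^3 dx = [x^4/4] from 0 to 4
     = 4^4/4 = 64
Step 2: integral_0^5 y^2 dy = [y^3/3] from 0 to 5
     = 5^3/3 = 41.666667
Step 3: Double integral = 64 * 41.666667 = 2666.666667


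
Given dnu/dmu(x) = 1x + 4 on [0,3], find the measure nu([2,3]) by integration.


nu(A) = integral_A (dnu/dmu) dmu = integral_2^3 (1x + 4) dx
Step 1: Antiderivative F(x) = (1/2)x^2 + 4x
Step 2: F(3) = (1/2)*3^2 + 4*3 = 4.5 + 12 = 16.5
Step 3: F(2) = (1/2)*2^2 + 4*2 = 2 + 8 = 10
Step 4: nu([2,3]) = F(3) - F(2) = 16.5 - 10 = 6.5


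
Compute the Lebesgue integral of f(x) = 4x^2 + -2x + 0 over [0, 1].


The Lebesgue integral of a Riemann-integrable function agrees with the Riemann integral.
Antiderivative F(x) = (4/3)x^3 + (-2/2)x^2 + 0x
F(1) = (4/3)*1^3 + (-2/2)*1^2 + 0*1
     = (4/3)*1 + (-2/2)*1 + 0*1
     = 1.333333 + -1 + 0
     = 0.333333
F(0) = 0.0
Integral = F(1) - F(0) = 0.333333 - 0.0 = 0.333333


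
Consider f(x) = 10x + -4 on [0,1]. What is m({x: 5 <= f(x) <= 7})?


f^(-1)([5, 7]) = {x : 5 <= 10x + -4 <= 7}
Solving: (5 - -4)/10 <= x <= (7 - -4)/10
= [0.9, 1.1]
Intersecting with [0,1]: [0.9, 1]
Measure = 1 - 0.9 = 0.1


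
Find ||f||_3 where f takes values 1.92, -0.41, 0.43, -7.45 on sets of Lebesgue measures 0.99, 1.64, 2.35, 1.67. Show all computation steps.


Step 1: Compute |f_i|^3 for each value:
  |1.92|^3 = 7.077888
  |-0.41|^3 = 0.068921
  |0.43|^3 = 0.079507
  |-7.45|^3 = 413.493625
Step 2: Multiply by measures and sum:
  7.077888 * 0.99 = 7.007109
  0.068921 * 1.64 = 0.11303
  0.079507 * 2.35 = 0.186841
  413.493625 * 1.67 = 690.534354
Sum = 7.007109 + 0.11303 + 0.186841 + 690.534354 = 697.841335
Step 3: Take the p-th root:
||f||_3 = (697.841335)^(1/3) = 8.869904


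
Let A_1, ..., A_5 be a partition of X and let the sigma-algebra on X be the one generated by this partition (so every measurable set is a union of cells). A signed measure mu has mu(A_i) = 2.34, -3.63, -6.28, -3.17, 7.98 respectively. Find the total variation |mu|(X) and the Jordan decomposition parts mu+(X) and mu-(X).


Step 1: Every measurable set is a union of atoms (the cells / points), so a Hahn decomposition is
  obtained by grouping atoms by sign: P = union of atoms with mu > 0, N = union of the remaining atoms.
  Atoms in P (indices): 1, 5;  atoms in N (indices): 2, 3, 4
  Positive values: 2.34, 7.98
  Negative values: -3.63, -6.28, -3.17
Step 2: mu+(X) = mu(P) = sum of positive atom values = 10.32
Step 3: mu-(X) = -mu(N) = sum of |negative atom values| = 13.08
Step 4: |mu|(X) = mu+(X) + mu-(X) = 10.32 + 13.08 = 23.4


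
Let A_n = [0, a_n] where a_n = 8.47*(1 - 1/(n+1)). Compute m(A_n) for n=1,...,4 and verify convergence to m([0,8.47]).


By continuity of measure from below: if A_n increases to A, then m(A_n) -> m(A).
Here A = [0, 8.47], so m(A) = 8.47
Step 1: a_1 = 8.47*(1 - 1/2) = 4.235, m(A_1) = 4.235
Step 2: a_2 = 8.47*(1 - 1/3) = 5.6467, m(A_2) = 5.6467
Step 3: a_3 = 8.47*(1 - 1/4) = 6.3525, m(A_3) = 6.3525
Step 4: a_4 = 8.47*(1 - 1/5) = 6.776, m(A_4) = 6.776
Limit: m(A_n) -> m([0,8.47]) = 8.47


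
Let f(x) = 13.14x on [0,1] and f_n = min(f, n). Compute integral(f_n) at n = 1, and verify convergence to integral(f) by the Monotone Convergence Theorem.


f(x) = 13.14x on [0,1]; f_n(x) = min(13.14x, n). At n = 1:
Step 1: f(x) reaches 1 at x = 1/13.14 = 0.076104
Step 2: integral(f_1) = integral(13.14x, 0, 0.076104) + integral(1, 0.076104, 1)
       = 13.14*0.076104^2/2 + 1*(1 - 0.076104)
       = 0.038052 + 0.923896
       = 0.961948
Step 3: As n -> infinity, f_n increases to f, so by MCT integral(f_n) -> integral(f) = 13.14/2 = 6.57.
Convergence: integral(f_1) = 0.961948 -> 6.57 as n -> infinity


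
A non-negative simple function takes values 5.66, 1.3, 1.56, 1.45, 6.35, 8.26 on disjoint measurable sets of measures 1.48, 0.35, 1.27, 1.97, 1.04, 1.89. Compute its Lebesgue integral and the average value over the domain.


Step 1: Integral = sum(value_i * measure_i)
= 5.66*1.48 + 1.3*0.35 + 1.56*1.27 + 1.45*1.97 + 6.35*1.04 + 8.26*1.89
= 8.3768 + 0.455 + 1.9812 + 2.8565 + 6.604 + 15.6114
= 35.8849
Step 2: Total measure of domain = 1.48 + 0.35 + 1.27 + 1.97 + 1.04 + 1.89 = 8
Step 3: Average value = 35.8849 / 8 = 4.485612


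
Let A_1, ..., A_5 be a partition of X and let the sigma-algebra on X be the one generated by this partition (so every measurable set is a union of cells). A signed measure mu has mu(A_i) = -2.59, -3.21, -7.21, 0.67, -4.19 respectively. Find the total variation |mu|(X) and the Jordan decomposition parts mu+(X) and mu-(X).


Step 1: Every measurable set is a union of atoms (the cells / points), so a Hahn decomposition is
  obtained by grouping atoms by sign: P = union of atoms with mu > 0, N = union of the remaining atoms.
  Atoms in P (indices): 4;  atoms in N (indices): 1, 2, 3, 5
  Positive values: 0.67
  Negative values: -2.59, -3.21, -7.21, -4.19
Step 2: mu+(X) = mu(P) = sum of positive atom values = 0.67
Step 3: mu-(X) = -mu(N) = sum of |negative atom values| = 17.2
Step 4: |mu|(X) = mu+(X) + mu-(X) = 0.67 + 17.2 = 17.87


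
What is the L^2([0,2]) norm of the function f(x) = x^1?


Step 1: ||f||_2 = (integral_0^2 |x^1|^2 dx)^(1/2)
     = (integral_0^2 x^2 dx)^(1/2)
Step 2: integral_0^2 x^2 dx = [x^3/(3)] from 0 to 2 = 2^3/3
     = 8/3 = 2.666667
Step 3: ||f||_2 = (2.666667)^(1/2) = 1.632993


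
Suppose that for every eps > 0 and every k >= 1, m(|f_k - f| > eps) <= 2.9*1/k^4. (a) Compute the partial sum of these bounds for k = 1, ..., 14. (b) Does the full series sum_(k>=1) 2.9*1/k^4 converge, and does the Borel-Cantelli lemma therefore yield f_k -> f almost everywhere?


Step 1: List the terms 2.9*1/k^4 for k = 1 to 14:
  k=1: 2.9
  k=2: 0.18125
  k=3: 0.035802
  k=4: 0.011328
  k=5: 0.00464
  k=6: 0.002238
  k=7: 0.001208
  k=8: 7.080078e-04
  k=9: 4.420058e-04
  k=10: 2.900000e-04
  k=11: 1.980739e-04
  k=12: 1.398534e-04
  k=13: 1.015371e-04
  k=14: 7.548938e-05
Step 2: Partial sum = 2.9 + 0.18125 + 0.035802 + 0.011328 + 0.00464 + 0.002238 + 0.001208 + 7.080078e-04 + 4.420058e-04 + 2.900000e-04 + 1.980739e-04 + 1.398534e-04 + 1.015371e-04 + 7.548938e-05
     = 3.138421
Step 3: The full series sum_(k>=1) 2.9*1/k^4 converges (p-series with p = 4 > 1; a constant multiple of a convergent series converges).
Step 4: Fix eps > 0. Since sum_k m(|f_k - f| > eps) < infinity, the Borel-Cantelli lemma gives
        m(limsup_k {|f_k - f| > eps}) = 0, i.e. for a.e. x, |f_k(x) - f(x)| <= eps for all large k.
        Applying this with eps = 1/j for j = 1, 2, ... and intersecting the countably many full-measure sets,
        for a.e. x we get limsup_k |f_k(x) - f(x)| <= 1/j for every j, hence f_k -> f almost everywhere.
Conclusion: series converges; Borel-Cantelli yields f_k -> f a.e.


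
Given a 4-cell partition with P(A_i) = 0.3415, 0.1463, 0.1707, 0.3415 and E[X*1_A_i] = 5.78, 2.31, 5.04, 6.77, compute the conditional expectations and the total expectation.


For each cell A_i: E[X|A_i] = E[X*1_A_i] / P(A_i)
Step 1: E[X|A_1] = 5.78 / 0.3415 = 16.925329
Step 2: E[X|A_2] = 2.31 / 0.1463 = 15.789474
Step 3: E[X|A_3] = 5.04 / 0.1707 = 29.525483
Step 4: E[X|A_4] = 6.77 / 0.3415 = 19.824305
Verification: E[X] = sum E[X*1_A_i] = 5.78 + 2.31 + 5.04 + 6.77 = 19.9


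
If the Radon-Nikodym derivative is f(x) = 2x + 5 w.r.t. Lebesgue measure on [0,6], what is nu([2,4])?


nu(A) = integral_A (dnu/dmu) dmu = integral_2^4 (2x + 5) dx
Step 1: Antiderivative F(x) = (2/2)x^2 + 5x
Step 2: F(4) = (2/2)*4^2 + 5*4 = 16 + 20 = 36
Step 3: F(2) = (2/2)*2^2 + 5*2 = 4 + 10 = 14
Step 4: nu([2,4]) = F(4) - F(2) = 36 - 14 = 22


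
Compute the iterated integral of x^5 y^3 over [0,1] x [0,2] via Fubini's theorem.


By Fubini's theorem, the double integral factors as a product of single integrals:
Step 1: integral_0^1 x^5 dx = [x^6/6] from 0 to 1
     = 1^6/6 = 0.166667
Step 2: integral_0^2 y^3 dy = [y^4/4] from 0 to 2
     = 2^4/4 = 4
Step 3: Double integral = 0.166667 * 4 = 0.666667


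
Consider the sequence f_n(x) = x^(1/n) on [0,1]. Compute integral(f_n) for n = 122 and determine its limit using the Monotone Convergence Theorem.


At n = 122: f_122(x) = x^(1/122).
Step 1: integral(x^(1/122), 0, 1) = [x^(1/122+1) / (1/122+1)] from 0 to 1
     = 1 / (1/122 + 1) = 1 / ((122+1)/122) = 122/(122+1)
     = 122/123 = 0.99187
Step 2: As n -> infinity, f_n(x) = x^(1/n) -> 1 for x in (0,1], and f_n is increasing in n.
By MCT, lim_n integral(f_n) = integral(lim_n f_n) = integral(1, 0, 1) = 1.
Step 3: Verify convergence: 122/123 = 0.99187 -> 1


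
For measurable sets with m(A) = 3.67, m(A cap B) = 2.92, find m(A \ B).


m(A \ B) = m(A) - m(A n B)
= 3.67 - 2.92
= 0.75


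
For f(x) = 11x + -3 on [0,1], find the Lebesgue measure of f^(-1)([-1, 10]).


f^(-1)([-1, 10]) = {x : -1 <= 11x + -3 <= 10}
Solving: (-1 - -3)/11 <= x <= (10 - -3)/11
= [0.181818, 1.181818]
Intersecting with [0,1]: [0.181818, 1]
Measure = 1 - 0.181818 = 0.818182


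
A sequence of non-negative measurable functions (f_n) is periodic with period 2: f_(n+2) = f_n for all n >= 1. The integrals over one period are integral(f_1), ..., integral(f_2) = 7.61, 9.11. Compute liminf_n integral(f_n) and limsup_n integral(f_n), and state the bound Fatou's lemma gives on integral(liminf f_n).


The sequence (integral(f_n)) is periodic with period 2, repeating the values 7.61, 9.11 indefinitely.
Step 1: For a periodic sequence, every tail (a_m, a_(m+1), ...) contains all 2 period values infinitely often.
Step 2: Hence inf of every tail = min of the period values = min(7.61, 9.11) = 7.61.
        liminf_n integral(f_n) = sup over m of (inf of tail from m) = 7.61.
Step 3: Similarly sup of every tail = max of the period values = 9.11.
        limsup_n integral(f_n) = 9.11.
Step 4: Fatou's lemma: integral(liminf_n f_n) <= liminf_n integral(f_n) = 7.61.
        So the integral of the pointwise liminf is at most 7.61.


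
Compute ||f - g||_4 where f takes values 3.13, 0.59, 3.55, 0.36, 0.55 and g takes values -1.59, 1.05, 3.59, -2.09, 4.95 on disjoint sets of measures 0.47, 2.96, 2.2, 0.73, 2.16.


Step 1: Compute differences f_i - g_i:
  3.13 - -1.59 = 4.72
  0.59 - 1.05 = -0.46
  3.55 - 3.59 = -0.04
  0.36 - -2.09 = 2.45
  0.55 - 4.95 = -4.4
Step 2: Compute |diff|^4 * measure for each set:
  |4.72|^4 * 0.47 = 496.327107 * 0.47 = 233.27374
  |-0.46|^4 * 2.96 = 0.044775 * 2.96 = 0.132533
  |-0.04|^4 * 2.2 = 2.560000e-06 * 2.2 = 5.632000e-06
  |2.45|^4 * 0.73 = 36.030006 * 0.73 = 26.301905
  |-4.4|^4 * 2.16 = 374.8096 * 2.16 = 809.588736
Step 3: Sum = 1069.296919
Step 4: ||f-g||_4 = (1069.296919)^(1/4) = 5.718401
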